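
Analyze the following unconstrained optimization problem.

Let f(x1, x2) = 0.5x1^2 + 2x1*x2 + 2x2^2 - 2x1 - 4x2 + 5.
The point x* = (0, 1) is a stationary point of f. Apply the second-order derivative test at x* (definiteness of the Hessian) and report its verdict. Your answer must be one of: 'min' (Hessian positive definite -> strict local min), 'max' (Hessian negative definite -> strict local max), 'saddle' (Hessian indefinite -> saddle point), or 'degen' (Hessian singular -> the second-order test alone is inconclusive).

Compute the Hessian H = grad^2 f:
  H = [[1, 2], [2, 4]]
Verify stationarity: grad f(x*) = H x* + g = (0, 0).
Eigenvalues of H: 0, 5.
H has a zero eigenvalue (singular; positive semidefinite but not definite), so H is neither positive definite, negative definite, nor indefinite. The second-order test alone is inconclusive -> degen.
(Indeed, f is constant along the null direction of H through x*, so x* is not a strict local extremum.)

degen


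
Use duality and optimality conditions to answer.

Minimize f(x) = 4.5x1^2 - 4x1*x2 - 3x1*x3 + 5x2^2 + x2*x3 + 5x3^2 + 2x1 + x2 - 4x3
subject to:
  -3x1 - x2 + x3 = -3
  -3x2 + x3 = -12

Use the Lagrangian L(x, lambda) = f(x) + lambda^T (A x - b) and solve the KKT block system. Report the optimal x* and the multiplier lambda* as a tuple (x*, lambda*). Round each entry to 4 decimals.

Form the Lagrangian:
  L(x, lambda) = (1/2) x^T Q x + c^T x + lambda^T (A x - b)
Stationarity (grad_x L = 0): Q x + c + A^T lambda = 0.
Primal feasibility: A x = b.

This gives the KKT block system:
  [ Q   A^T ] [ x     ]   [-c ]
  [ A    0  ] [ lambda ] = [ b ]

Solving the linear system:
  x*      = (-0.5779, 3.6331, -1.1007)
  lambda* = (-4.8106, 14.4508)
  f(x*)   = 82.9293

x* = (-0.5779, 3.6331, -1.1007), lambda* = (-4.8106, 14.4508)


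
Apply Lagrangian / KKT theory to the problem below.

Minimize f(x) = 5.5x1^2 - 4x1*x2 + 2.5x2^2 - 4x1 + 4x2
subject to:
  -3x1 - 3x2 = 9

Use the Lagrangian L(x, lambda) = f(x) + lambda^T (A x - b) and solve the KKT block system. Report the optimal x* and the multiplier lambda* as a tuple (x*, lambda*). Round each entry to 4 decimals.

Form the Lagrangian:
  L(x, lambda) = (1/2) x^T Q x + c^T x + lambda^T (A x - b)
Stationarity (grad_x L = 0): Q x + c + A^T lambda = 0.
Primal feasibility: A x = b.

This gives the KKT block system:
  [ Q   A^T ] [ x     ]   [-c ]
  [ A    0  ] [ lambda ] = [ b ]

Solving the linear system:
  x*      = (-0.7917, -2.2083)
  lambda* = (-1.2917)
  f(x*)   = 2.9792

x* = (-0.7917, -2.2083), lambda* = (-1.2917)


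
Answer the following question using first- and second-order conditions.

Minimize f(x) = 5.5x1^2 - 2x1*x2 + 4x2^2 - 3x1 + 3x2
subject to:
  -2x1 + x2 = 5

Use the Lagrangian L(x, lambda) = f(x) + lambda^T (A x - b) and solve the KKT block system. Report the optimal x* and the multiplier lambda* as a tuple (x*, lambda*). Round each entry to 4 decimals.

Form the Lagrangian:
  L(x, lambda) = (1/2) x^T Q x + c^T x + lambda^T (A x - b)
Stationarity (grad_x L = 0): Q x + c + A^T lambda = 0.
Primal feasibility: A x = b.

This gives the KKT block system:
  [ Q   A^T ] [ x     ]   [-c ]
  [ A    0  ] [ lambda ] = [ b ]

Solving the linear system:
  x*      = (-2.0857, 0.8286)
  lambda* = (-13.8)
  f(x*)   = 38.8714

x* = (-2.0857, 0.8286), lambda* = (-13.8)


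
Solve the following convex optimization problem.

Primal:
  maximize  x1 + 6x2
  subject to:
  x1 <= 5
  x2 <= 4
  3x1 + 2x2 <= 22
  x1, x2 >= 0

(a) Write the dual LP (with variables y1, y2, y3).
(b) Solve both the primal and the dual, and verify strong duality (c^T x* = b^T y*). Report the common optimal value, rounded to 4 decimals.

The standard primal-dual pair for 'max c^T x s.t. A x <= b, x >= 0' is:
  Dual:  min b^T y  s.t.  A^T y >= c,  y >= 0.

So the dual LP is:
  minimize  5y1 + 4y2 + 22y3
  subject to:
    y1 + 3y3 >= 1
    y2 + 2y3 >= 6
    y1, y2, y3 >= 0

Solving the primal: x* = (4.6667, 4).
  primal value c^T x* = 28.6667.
Solving the dual: y* = (0, 5.3333, 0.3333).
  dual value b^T y* = 28.6667.
Strong duality: c^T x* = b^T y*. Confirmed.

28.6667


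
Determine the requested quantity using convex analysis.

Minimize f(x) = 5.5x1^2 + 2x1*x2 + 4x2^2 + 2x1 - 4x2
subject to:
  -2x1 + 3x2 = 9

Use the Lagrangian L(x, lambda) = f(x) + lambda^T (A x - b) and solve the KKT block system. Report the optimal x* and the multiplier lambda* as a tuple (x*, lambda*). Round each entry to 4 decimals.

Form the Lagrangian:
  L(x, lambda) = (1/2) x^T Q x + c^T x + lambda^T (A x - b)
Stationarity (grad_x L = 0): Q x + c + A^T lambda = 0.
Primal feasibility: A x = b.

This gives the KKT block system:
  [ Q   A^T ] [ x     ]   [-c ]
  [ A    0  ] [ lambda ] = [ b ]

Solving the linear system:
  x*      = (-1.2387, 2.1742)
  lambda* = (-3.6387)
  f(x*)   = 10.7871

x* = (-1.2387, 2.1742), lambda* = (-3.6387)


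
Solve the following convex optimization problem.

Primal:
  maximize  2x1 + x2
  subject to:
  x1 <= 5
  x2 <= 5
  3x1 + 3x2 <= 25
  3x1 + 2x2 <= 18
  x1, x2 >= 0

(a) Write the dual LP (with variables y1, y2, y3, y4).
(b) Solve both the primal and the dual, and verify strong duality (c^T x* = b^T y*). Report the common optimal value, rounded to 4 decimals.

The standard primal-dual pair for 'max c^T x s.t. A x <= b, x >= 0' is:
  Dual:  min b^T y  s.t.  A^T y >= c,  y >= 0.

So the dual LP is:
  minimize  5y1 + 5y2 + 25y3 + 18y4
  subject to:
    y1 + 3y3 + 3y4 >= 2
    y2 + 3y3 + 2y4 >= 1
    y1, y2, y3, y4 >= 0

Solving the primal: x* = (5, 1.5).
  primal value c^T x* = 11.5.
Solving the dual: y* = (0.5, 0, 0, 0.5).
  dual value b^T y* = 11.5.
Strong duality: c^T x* = b^T y*. Confirmed.

11.5


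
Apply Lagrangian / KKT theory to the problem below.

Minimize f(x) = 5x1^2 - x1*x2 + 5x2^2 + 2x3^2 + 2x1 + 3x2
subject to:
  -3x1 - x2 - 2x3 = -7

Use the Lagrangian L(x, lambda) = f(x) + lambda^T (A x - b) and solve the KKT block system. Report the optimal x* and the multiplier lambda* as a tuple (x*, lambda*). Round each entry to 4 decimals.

Form the Lagrangian:
  L(x, lambda) = (1/2) x^T Q x + c^T x + lambda^T (A x - b)
Stationarity (grad_x L = 0): Q x + c + A^T lambda = 0.
Primal feasibility: A x = b.

This gives the KKT block system:
  [ Q   A^T ] [ x     ]   [-c ]
  [ A    0  ] [ lambda ] = [ b ]

Solving the linear system:
  x*      = (0.9805, 0.1854, 1.9366)
  lambda* = (3.8732)
  f(x*)   = 14.8146

x* = (0.9805, 0.1854, 1.9366), lambda* = (3.8732)


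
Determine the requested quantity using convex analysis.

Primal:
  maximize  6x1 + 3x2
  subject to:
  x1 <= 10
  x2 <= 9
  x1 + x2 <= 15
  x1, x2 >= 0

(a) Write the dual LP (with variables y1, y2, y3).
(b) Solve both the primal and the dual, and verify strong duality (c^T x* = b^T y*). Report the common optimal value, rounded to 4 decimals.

The standard primal-dual pair for 'max c^T x s.t. A x <= b, x >= 0' is:
  Dual:  min b^T y  s.t.  A^T y >= c,  y >= 0.

So the dual LP is:
  minimize  10y1 + 9y2 + 15y3
  subject to:
    y1 + y3 >= 6
    y2 + y3 >= 3
    y1, y2, y3 >= 0

Solving the primal: x* = (10, 5).
  primal value c^T x* = 75.
Solving the dual: y* = (3, 0, 3).
  dual value b^T y* = 75.
Strong duality: c^T x* = b^T y*. Confirmed.

75


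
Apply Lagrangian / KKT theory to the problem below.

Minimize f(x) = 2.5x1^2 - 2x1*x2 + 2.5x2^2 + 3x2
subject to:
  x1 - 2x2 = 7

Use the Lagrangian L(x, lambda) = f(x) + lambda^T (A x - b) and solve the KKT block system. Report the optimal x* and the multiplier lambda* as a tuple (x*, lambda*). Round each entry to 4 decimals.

Form the Lagrangian:
  L(x, lambda) = (1/2) x^T Q x + c^T x + lambda^T (A x - b)
Stationarity (grad_x L = 0): Q x + c + A^T lambda = 0.
Primal feasibility: A x = b.

This gives the KKT block system:
  [ Q   A^T ] [ x     ]   [-c ]
  [ A    0  ] [ lambda ] = [ b ]

Solving the linear system:
  x*      = (0.0588, -3.4706)
  lambda* = (-7.2353)
  f(x*)   = 20.1176

x* = (0.0588, -3.4706), lambda* = (-7.2353)


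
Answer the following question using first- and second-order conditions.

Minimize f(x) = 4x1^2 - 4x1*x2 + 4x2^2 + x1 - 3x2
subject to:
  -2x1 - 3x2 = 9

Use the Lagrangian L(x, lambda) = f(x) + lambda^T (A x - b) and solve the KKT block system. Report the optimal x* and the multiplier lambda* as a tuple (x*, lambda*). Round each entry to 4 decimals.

Form the Lagrangian:
  L(x, lambda) = (1/2) x^T Q x + c^T x + lambda^T (A x - b)
Stationarity (grad_x L = 0): Q x + c + A^T lambda = 0.
Primal feasibility: A x = b.

This gives the KKT block system:
  [ Q   A^T ] [ x     ]   [-c ]
  [ A    0  ] [ lambda ] = [ b ]

Solving the linear system:
  x*      = (-1.8355, -1.7763)
  lambda* = (-3.2895)
  f(x*)   = 16.5493

x* = (-1.8355, -1.7763), lambda* = (-3.2895)


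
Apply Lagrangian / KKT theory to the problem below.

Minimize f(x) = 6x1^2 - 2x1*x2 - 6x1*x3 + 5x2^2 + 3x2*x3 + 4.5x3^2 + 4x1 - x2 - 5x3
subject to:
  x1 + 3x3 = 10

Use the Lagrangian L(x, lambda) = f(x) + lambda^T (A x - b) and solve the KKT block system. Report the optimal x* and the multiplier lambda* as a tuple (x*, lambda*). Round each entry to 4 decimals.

Form the Lagrangian:
  L(x, lambda) = (1/2) x^T Q x + c^T x + lambda^T (A x - b)
Stationarity (grad_x L = 0): Q x + c + A^T lambda = 0.
Primal feasibility: A x = b.

This gives the KKT block system:
  [ Q   A^T ] [ x     ]   [-c ]
  [ A    0  ] [ lambda ] = [ b ]

Solving the linear system:
  x*      = (1.3437, -0.4969, 2.8854)
  lambda* = (-3.8054)
  f(x*)   = 14.7491

x* = (1.3437, -0.4969, 2.8854), lambda* = (-3.8054)


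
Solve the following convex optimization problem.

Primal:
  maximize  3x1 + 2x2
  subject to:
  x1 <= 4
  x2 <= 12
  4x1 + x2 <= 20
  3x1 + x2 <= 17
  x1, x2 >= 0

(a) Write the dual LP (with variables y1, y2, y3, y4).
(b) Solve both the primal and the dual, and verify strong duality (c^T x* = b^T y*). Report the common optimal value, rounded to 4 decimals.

The standard primal-dual pair for 'max c^T x s.t. A x <= b, x >= 0' is:
  Dual:  min b^T y  s.t.  A^T y >= c,  y >= 0.

So the dual LP is:
  minimize  4y1 + 12y2 + 20y3 + 17y4
  subject to:
    y1 + 4y3 + 3y4 >= 3
    y2 + y3 + y4 >= 2
    y1, y2, y3, y4 >= 0

Solving the primal: x* = (1.6667, 12).
  primal value c^T x* = 29.
Solving the dual: y* = (0, 1, 0, 1).
  dual value b^T y* = 29.
Strong duality: c^T x* = b^T y*. Confirmed.

29


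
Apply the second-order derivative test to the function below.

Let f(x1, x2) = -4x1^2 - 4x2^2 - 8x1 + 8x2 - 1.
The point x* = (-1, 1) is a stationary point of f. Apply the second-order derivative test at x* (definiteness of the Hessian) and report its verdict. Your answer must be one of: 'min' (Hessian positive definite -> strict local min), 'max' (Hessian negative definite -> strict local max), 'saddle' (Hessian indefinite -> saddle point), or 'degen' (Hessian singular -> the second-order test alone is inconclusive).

Compute the Hessian H = grad^2 f:
  H = [[-8, 0], [0, -8]]
Verify stationarity: grad f(x*) = H x* + g = (0, 0).
Eigenvalues of H: -8, -8.
Both eigenvalues < 0, so H is negative definite -> x* is a strict local max.

max


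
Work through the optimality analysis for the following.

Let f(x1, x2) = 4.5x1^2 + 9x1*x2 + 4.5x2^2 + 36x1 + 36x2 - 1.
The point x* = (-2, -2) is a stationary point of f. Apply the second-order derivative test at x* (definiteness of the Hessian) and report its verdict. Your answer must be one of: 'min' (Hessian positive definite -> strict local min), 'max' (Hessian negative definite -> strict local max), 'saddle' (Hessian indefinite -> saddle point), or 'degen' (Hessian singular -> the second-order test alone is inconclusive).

Compute the Hessian H = grad^2 f:
  H = [[9, 9], [9, 9]]
Verify stationarity: grad f(x*) = H x* + g = (0, 0).
Eigenvalues of H: 0, 18.
H has a zero eigenvalue (singular; positive semidefinite but not definite), so H is neither positive definite, negative definite, nor indefinite. The second-order test alone is inconclusive -> degen.
(Indeed, f is constant along the null direction of H through x*, so x* is not a strict local extremum.)

degen


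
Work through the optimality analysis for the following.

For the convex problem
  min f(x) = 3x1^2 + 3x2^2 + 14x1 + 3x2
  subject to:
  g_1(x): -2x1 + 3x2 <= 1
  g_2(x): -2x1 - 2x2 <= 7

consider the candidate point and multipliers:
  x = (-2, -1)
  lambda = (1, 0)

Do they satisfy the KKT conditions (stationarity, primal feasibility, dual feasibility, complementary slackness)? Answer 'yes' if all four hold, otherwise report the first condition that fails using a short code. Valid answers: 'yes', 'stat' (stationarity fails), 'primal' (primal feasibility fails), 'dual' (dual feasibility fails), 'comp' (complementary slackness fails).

Gradient of f: grad f(x) = Q x + c = (2, -3)
Constraint values g_i(x) = a_i^T x - b_i:
  g_1((-2, -1)) = 0
  g_2((-2, -1)) = -1
Stationarity residual: grad f(x) + sum_i lambda_i a_i = (0, 0)
  -> stationarity OK
Primal feasibility (all g_i <= 0): OK
Dual feasibility (all lambda_i >= 0): OK
Complementary slackness (lambda_i * g_i(x) = 0 for all i): OK

Verdict: yes, KKT holds.

yes


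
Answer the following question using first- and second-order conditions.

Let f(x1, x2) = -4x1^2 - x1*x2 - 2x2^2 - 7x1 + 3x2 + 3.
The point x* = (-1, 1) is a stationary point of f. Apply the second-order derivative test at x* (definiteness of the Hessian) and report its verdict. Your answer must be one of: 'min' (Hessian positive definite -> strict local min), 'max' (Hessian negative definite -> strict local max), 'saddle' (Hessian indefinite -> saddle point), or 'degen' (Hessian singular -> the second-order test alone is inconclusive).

Compute the Hessian H = grad^2 f:
  H = [[-8, -1], [-1, -4]]
Verify stationarity: grad f(x*) = H x* + g = (0, 0).
Eigenvalues of H: -8.2361, -3.7639.
Both eigenvalues < 0, so H is negative definite -> x* is a strict local max.

max


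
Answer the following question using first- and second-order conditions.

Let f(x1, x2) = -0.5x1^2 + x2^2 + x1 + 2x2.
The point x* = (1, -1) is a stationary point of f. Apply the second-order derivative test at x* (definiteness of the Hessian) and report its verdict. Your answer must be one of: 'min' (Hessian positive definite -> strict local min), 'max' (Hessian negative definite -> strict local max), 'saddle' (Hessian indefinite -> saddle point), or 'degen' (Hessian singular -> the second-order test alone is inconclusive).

Compute the Hessian H = grad^2 f:
  H = [[-1, 0], [0, 2]]
Verify stationarity: grad f(x*) = H x* + g = (0, 0).
Eigenvalues of H: -1, 2.
Eigenvalues have mixed signs, so H is indefinite -> x* is a saddle point.

saddle


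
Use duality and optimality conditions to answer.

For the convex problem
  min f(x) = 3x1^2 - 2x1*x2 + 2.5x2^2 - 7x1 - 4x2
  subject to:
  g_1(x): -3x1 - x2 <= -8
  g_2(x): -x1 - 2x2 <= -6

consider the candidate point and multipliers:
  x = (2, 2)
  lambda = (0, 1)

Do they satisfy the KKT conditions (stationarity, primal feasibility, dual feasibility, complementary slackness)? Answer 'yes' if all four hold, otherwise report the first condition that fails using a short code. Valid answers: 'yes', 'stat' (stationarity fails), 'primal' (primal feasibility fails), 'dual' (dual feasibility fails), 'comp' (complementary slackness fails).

Gradient of f: grad f(x) = Q x + c = (1, 2)
Constraint values g_i(x) = a_i^T x - b_i:
  g_1((2, 2)) = 0
  g_2((2, 2)) = 0
Stationarity residual: grad f(x) + sum_i lambda_i a_i = (0, 0)
  -> stationarity OK
Primal feasibility (all g_i <= 0): OK
Dual feasibility (all lambda_i >= 0): OK
Complementary slackness (lambda_i * g_i(x) = 0 for all i): OK

Verdict: yes, KKT holds.

yes


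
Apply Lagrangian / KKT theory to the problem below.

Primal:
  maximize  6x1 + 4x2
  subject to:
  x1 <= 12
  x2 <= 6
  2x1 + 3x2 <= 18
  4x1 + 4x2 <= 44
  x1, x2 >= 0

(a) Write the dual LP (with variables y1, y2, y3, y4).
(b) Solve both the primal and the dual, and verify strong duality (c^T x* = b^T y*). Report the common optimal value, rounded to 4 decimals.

The standard primal-dual pair for 'max c^T x s.t. A x <= b, x >= 0' is:
  Dual:  min b^T y  s.t.  A^T y >= c,  y >= 0.

So the dual LP is:
  minimize  12y1 + 6y2 + 18y3 + 44y4
  subject to:
    y1 + 2y3 + 4y4 >= 6
    y2 + 3y3 + 4y4 >= 4
    y1, y2, y3, y4 >= 0

Solving the primal: x* = (9, 0).
  primal value c^T x* = 54.
Solving the dual: y* = (0, 0, 3, 0).
  dual value b^T y* = 54.
Strong duality: c^T x* = b^T y*. Confirmed.

54


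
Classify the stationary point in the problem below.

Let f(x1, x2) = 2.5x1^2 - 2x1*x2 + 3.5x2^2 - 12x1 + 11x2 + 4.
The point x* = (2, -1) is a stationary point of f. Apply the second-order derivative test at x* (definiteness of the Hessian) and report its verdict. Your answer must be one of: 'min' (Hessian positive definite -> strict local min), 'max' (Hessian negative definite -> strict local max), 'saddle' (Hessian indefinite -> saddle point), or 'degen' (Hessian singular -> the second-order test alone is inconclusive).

Compute the Hessian H = grad^2 f:
  H = [[5, -2], [-2, 7]]
Verify stationarity: grad f(x*) = H x* + g = (0, 0).
Eigenvalues of H: 3.7639, 8.2361.
Both eigenvalues > 0, so H is positive definite -> x* is a strict local min.

min


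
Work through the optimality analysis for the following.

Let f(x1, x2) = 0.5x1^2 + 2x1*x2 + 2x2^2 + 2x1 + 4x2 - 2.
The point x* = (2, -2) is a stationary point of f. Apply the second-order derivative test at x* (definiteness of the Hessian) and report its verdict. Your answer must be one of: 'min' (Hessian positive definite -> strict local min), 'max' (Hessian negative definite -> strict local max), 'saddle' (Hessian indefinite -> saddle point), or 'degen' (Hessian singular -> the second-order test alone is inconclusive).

Compute the Hessian H = grad^2 f:
  H = [[1, 2], [2, 4]]
Verify stationarity: grad f(x*) = H x* + g = (0, 0).
Eigenvalues of H: 0, 5.
H has a zero eigenvalue (singular; positive semidefinite but not definite), so H is neither positive definite, negative definite, nor indefinite. The second-order test alone is inconclusive -> degen.
(Indeed, f is constant along the null direction of H through x*, so x* is not a strict local extremum.)

degen


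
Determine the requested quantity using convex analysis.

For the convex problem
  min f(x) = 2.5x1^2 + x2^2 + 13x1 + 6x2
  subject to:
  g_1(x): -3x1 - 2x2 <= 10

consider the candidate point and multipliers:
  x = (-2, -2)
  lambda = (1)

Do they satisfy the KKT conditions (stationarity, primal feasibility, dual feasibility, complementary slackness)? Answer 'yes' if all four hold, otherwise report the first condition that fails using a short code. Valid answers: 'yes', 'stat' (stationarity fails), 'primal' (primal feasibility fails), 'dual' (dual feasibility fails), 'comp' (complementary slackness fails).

Gradient of f: grad f(x) = Q x + c = (3, 2)
Constraint values g_i(x) = a_i^T x - b_i:
  g_1((-2, -2)) = 0
Stationarity residual: grad f(x) + sum_i lambda_i a_i = (0, 0)
  -> stationarity OK
Primal feasibility (all g_i <= 0): OK
Dual feasibility (all lambda_i >= 0): OK
Complementary slackness (lambda_i * g_i(x) = 0 for all i): OK

Verdict: yes, KKT holds.

yes


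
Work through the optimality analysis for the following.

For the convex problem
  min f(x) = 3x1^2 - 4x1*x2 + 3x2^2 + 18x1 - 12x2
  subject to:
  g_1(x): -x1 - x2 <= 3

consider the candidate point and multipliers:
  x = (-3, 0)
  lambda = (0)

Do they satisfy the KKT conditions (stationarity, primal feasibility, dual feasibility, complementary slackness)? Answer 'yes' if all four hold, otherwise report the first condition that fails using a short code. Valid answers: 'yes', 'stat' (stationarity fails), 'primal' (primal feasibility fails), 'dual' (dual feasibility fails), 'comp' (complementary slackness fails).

Gradient of f: grad f(x) = Q x + c = (0, 0)
Constraint values g_i(x) = a_i^T x - b_i:
  g_1((-3, 0)) = 0
Stationarity residual: grad f(x) + sum_i lambda_i a_i = (0, 0)
  -> stationarity OK
Primal feasibility (all g_i <= 0): OK
Dual feasibility (all lambda_i >= 0): OK
Complementary slackness (lambda_i * g_i(x) = 0 for all i): OK

Verdict: yes, KKT holds.

yes


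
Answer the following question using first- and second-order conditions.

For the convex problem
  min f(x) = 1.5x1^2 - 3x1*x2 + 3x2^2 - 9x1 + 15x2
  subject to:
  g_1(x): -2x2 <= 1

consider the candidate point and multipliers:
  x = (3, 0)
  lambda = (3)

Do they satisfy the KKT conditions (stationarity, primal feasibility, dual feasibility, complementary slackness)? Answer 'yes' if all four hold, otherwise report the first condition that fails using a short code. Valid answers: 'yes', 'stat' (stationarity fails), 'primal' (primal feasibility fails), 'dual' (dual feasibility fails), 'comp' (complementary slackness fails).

Gradient of f: grad f(x) = Q x + c = (0, 6)
Constraint values g_i(x) = a_i^T x - b_i:
  g_1((3, 0)) = -1
Stationarity residual: grad f(x) + sum_i lambda_i a_i = (0, 0)
  -> stationarity OK
Primal feasibility (all g_i <= 0): OK
Dual feasibility (all lambda_i >= 0): OK
Complementary slackness (lambda_i * g_i(x) = 0 for all i): FAILS

Verdict: the first failing condition is complementary_slackness -> comp.

comp


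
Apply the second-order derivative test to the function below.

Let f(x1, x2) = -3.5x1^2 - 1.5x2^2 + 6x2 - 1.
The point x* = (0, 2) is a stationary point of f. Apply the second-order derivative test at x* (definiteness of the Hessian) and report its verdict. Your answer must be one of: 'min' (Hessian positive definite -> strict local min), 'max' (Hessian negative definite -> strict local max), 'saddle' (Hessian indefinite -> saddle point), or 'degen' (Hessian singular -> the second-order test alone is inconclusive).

Compute the Hessian H = grad^2 f:
  H = [[-7, 0], [0, -3]]
Verify stationarity: grad f(x*) = H x* + g = (0, 0).
Eigenvalues of H: -7, -3.
Both eigenvalues < 0, so H is negative definite -> x* is a strict local max.

max


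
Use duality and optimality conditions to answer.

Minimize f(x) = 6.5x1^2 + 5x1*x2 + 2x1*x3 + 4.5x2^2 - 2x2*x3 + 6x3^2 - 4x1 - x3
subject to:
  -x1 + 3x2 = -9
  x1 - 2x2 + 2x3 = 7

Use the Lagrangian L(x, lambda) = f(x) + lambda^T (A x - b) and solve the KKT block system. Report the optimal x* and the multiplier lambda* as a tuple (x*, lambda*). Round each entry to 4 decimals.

Form the Lagrangian:
  L(x, lambda) = (1/2) x^T Q x + c^T x + lambda^T (A x - b)
Stationarity (grad_x L = 0): Q x + c + A^T lambda = 0.
Primal feasibility: A x = b.

This gives the KKT block system:
  [ Q   A^T ] [ x     ]   [-c ]
  [ A    0  ] [ lambda ] = [ b ]

Solving the linear system:
  x*      = (1.6935, -2.4355, 0.2177)
  lambda* = (1.3387, -4.9355)
  f(x*)   = 19.8024

x* = (1.6935, -2.4355, 0.2177), lambda* = (1.3387, -4.9355)


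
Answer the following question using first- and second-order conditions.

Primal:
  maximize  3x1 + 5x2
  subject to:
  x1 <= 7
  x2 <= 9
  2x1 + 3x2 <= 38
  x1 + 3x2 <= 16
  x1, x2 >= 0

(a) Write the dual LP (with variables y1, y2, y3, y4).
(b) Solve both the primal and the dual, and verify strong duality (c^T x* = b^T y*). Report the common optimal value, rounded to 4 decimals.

The standard primal-dual pair for 'max c^T x s.t. A x <= b, x >= 0' is:
  Dual:  min b^T y  s.t.  A^T y >= c,  y >= 0.

So the dual LP is:
  minimize  7y1 + 9y2 + 38y3 + 16y4
  subject to:
    y1 + 2y3 + y4 >= 3
    y2 + 3y3 + 3y4 >= 5
    y1, y2, y3, y4 >= 0

Solving the primal: x* = (7, 3).
  primal value c^T x* = 36.
Solving the dual: y* = (1.3333, 0, 0, 1.6667).
  dual value b^T y* = 36.
Strong duality: c^T x* = b^T y*. Confirmed.

36


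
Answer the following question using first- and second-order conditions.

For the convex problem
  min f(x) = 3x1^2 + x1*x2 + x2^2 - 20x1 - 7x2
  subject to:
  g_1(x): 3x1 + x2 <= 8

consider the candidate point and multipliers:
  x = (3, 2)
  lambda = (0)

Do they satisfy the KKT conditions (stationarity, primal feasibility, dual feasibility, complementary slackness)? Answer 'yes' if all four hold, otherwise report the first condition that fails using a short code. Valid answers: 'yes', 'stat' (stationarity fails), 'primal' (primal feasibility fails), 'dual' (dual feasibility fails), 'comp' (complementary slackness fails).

Gradient of f: grad f(x) = Q x + c = (0, 0)
Constraint values g_i(x) = a_i^T x - b_i:
  g_1((3, 2)) = 3
Stationarity residual: grad f(x) + sum_i lambda_i a_i = (0, 0)
  -> stationarity OK
Primal feasibility (all g_i <= 0): FAILS
Dual feasibility (all lambda_i >= 0): OK
Complementary slackness (lambda_i * g_i(x) = 0 for all i): OK

Verdict: the first failing condition is primal_feasibility -> primal.

primal


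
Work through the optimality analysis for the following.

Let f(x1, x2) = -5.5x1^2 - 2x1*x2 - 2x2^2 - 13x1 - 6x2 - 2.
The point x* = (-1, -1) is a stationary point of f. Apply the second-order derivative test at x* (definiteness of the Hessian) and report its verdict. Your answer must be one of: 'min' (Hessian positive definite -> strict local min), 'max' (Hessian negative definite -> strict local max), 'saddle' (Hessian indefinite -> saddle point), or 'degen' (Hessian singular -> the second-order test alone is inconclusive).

Compute the Hessian H = grad^2 f:
  H = [[-11, -2], [-2, -4]]
Verify stationarity: grad f(x*) = H x* + g = (0, 0).
Eigenvalues of H: -11.5311, -3.4689.
Both eigenvalues < 0, so H is negative definite -> x* is a strict local max.

max


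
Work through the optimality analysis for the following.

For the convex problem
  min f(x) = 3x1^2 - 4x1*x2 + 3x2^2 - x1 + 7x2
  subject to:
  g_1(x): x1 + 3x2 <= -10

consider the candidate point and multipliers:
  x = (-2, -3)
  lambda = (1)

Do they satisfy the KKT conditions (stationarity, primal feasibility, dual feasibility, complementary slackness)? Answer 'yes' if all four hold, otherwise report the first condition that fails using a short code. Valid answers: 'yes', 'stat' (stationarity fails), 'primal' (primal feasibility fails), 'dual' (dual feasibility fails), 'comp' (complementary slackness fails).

Gradient of f: grad f(x) = Q x + c = (-1, -3)
Constraint values g_i(x) = a_i^T x - b_i:
  g_1((-2, -3)) = -1
Stationarity residual: grad f(x) + sum_i lambda_i a_i = (0, 0)
  -> stationarity OK
Primal feasibility (all g_i <= 0): OK
Dual feasibility (all lambda_i >= 0): OK
Complementary slackness (lambda_i * g_i(x) = 0 for all i): FAILS

Verdict: the first failing condition is complementary_slackness -> comp.

comp


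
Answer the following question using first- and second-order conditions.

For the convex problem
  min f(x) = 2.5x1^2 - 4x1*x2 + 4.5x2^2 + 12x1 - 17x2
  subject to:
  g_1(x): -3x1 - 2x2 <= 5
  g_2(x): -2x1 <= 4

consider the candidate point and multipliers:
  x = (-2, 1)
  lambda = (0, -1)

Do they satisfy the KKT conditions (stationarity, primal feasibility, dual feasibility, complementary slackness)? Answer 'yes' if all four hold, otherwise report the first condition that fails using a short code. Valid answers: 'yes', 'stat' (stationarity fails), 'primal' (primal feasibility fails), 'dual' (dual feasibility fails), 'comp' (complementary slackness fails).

Gradient of f: grad f(x) = Q x + c = (-2, 0)
Constraint values g_i(x) = a_i^T x - b_i:
  g_1((-2, 1)) = -1
  g_2((-2, 1)) = 0
Stationarity residual: grad f(x) + sum_i lambda_i a_i = (0, 0)
  -> stationarity OK
Primal feasibility (all g_i <= 0): OK
Dual feasibility (all lambda_i >= 0): FAILS
Complementary slackness (lambda_i * g_i(x) = 0 for all i): OK

Verdict: the first failing condition is dual_feasibility -> dual.

dual


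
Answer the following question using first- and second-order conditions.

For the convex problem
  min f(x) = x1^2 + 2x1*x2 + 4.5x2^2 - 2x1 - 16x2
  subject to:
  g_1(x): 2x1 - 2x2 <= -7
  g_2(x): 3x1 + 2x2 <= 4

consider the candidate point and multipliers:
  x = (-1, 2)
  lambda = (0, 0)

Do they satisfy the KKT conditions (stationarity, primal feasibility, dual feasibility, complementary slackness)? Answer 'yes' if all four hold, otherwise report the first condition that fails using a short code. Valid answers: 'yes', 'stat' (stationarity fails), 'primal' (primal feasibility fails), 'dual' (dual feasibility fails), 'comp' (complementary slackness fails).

Gradient of f: grad f(x) = Q x + c = (0, 0)
Constraint values g_i(x) = a_i^T x - b_i:
  g_1((-1, 2)) = 1
  g_2((-1, 2)) = -3
Stationarity residual: grad f(x) + sum_i lambda_i a_i = (0, 0)
  -> stationarity OK
Primal feasibility (all g_i <= 0): FAILS
Dual feasibility (all lambda_i >= 0): OK
Complementary slackness (lambda_i * g_i(x) = 0 for all i): OK

Verdict: the first failing condition is primal_feasibility -> primal.

primal


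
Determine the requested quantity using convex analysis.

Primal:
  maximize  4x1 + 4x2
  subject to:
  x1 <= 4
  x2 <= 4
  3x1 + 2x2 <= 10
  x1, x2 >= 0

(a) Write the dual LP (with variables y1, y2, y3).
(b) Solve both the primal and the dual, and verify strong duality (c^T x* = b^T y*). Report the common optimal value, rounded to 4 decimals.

The standard primal-dual pair for 'max c^T x s.t. A x <= b, x >= 0' is:
  Dual:  min b^T y  s.t.  A^T y >= c,  y >= 0.

So the dual LP is:
  minimize  4y1 + 4y2 + 10y3
  subject to:
    y1 + 3y3 >= 4
    y2 + 2y3 >= 4
    y1, y2, y3 >= 0

Solving the primal: x* = (0.6667, 4).
  primal value c^T x* = 18.6667.
Solving the dual: y* = (0, 1.3333, 1.3333).
  dual value b^T y* = 18.6667.
Strong duality: c^T x* = b^T y*. Confirmed.

18.6667


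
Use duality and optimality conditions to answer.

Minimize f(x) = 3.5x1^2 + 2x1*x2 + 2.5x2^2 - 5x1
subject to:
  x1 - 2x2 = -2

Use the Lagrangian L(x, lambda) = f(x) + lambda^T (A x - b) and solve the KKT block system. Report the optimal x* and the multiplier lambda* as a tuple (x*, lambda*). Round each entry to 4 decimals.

Form the Lagrangian:
  L(x, lambda) = (1/2) x^T Q x + c^T x + lambda^T (A x - b)
Stationarity (grad_x L = 0): Q x + c + A^T lambda = 0.
Primal feasibility: A x = b.

This gives the KKT block system:
  [ Q   A^T ] [ x     ]   [-c ]
  [ A    0  ] [ lambda ] = [ b ]

Solving the linear system:
  x*      = (0.0488, 1.0244)
  lambda* = (2.6098)
  f(x*)   = 2.4878

x* = (0.0488, 1.0244), lambda* = (2.6098)


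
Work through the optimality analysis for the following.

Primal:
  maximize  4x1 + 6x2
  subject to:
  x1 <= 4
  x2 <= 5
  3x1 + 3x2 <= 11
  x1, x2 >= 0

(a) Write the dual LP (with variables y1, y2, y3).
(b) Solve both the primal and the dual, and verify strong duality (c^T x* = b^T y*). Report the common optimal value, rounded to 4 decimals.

The standard primal-dual pair for 'max c^T x s.t. A x <= b, x >= 0' is:
  Dual:  min b^T y  s.t.  A^T y >= c,  y >= 0.

So the dual LP is:
  minimize  4y1 + 5y2 + 11y3
  subject to:
    y1 + 3y3 >= 4
    y2 + 3y3 >= 6
    y1, y2, y3 >= 0

Solving the primal: x* = (0, 3.6667).
  primal value c^T x* = 22.
Solving the dual: y* = (0, 0, 2).
  dual value b^T y* = 22.
Strong duality: c^T x* = b^T y*. Confirmed.

22


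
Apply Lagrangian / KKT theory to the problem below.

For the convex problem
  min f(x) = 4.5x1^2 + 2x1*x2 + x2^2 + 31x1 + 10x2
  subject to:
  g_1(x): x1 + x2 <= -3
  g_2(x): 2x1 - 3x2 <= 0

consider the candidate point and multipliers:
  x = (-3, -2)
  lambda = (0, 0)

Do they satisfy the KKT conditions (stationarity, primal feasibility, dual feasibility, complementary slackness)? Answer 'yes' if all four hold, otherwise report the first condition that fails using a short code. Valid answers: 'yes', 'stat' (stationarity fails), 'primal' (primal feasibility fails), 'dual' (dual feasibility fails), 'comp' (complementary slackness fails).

Gradient of f: grad f(x) = Q x + c = (0, 0)
Constraint values g_i(x) = a_i^T x - b_i:
  g_1((-3, -2)) = -2
  g_2((-3, -2)) = 0
Stationarity residual: grad f(x) + sum_i lambda_i a_i = (0, 0)
  -> stationarity OK
Primal feasibility (all g_i <= 0): OK
Dual feasibility (all lambda_i >= 0): OK
Complementary slackness (lambda_i * g_i(x) = 0 for all i): OK

Verdict: yes, KKT holds.

yes


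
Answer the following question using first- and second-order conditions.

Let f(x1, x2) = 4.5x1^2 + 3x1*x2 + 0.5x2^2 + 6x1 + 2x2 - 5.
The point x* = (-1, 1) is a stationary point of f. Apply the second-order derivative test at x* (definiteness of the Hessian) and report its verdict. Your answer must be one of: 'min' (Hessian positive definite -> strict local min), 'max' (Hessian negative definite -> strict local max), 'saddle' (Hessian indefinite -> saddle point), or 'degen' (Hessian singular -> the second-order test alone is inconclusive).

Compute the Hessian H = grad^2 f:
  H = [[9, 3], [3, 1]]
Verify stationarity: grad f(x*) = H x* + g = (0, 0).
Eigenvalues of H: 0, 10.
H has a zero eigenvalue (singular; positive semidefinite but not definite), so H is neither positive definite, negative definite, nor indefinite. The second-order test alone is inconclusive -> degen.
(Indeed, f is constant along the null direction of H through x*, so x* is not a strict local extremum.)

degen


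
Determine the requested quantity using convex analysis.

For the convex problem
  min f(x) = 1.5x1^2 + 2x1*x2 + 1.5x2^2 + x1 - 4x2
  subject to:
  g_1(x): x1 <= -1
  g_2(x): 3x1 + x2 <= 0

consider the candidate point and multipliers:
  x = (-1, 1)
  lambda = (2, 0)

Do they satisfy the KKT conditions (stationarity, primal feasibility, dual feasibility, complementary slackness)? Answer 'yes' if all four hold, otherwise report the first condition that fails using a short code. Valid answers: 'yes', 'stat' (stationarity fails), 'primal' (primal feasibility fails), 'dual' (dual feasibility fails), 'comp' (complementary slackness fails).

Gradient of f: grad f(x) = Q x + c = (0, -3)
Constraint values g_i(x) = a_i^T x - b_i:
  g_1((-1, 1)) = 0
  g_2((-1, 1)) = -2
Stationarity residual: grad f(x) + sum_i lambda_i a_i = (2, -3)
  -> stationarity FAILS
Primal feasibility (all g_i <= 0): OK
Dual feasibility (all lambda_i >= 0): OK
Complementary slackness (lambda_i * g_i(x) = 0 for all i): OK

Verdict: the first failing condition is stationarity -> stat.

stat


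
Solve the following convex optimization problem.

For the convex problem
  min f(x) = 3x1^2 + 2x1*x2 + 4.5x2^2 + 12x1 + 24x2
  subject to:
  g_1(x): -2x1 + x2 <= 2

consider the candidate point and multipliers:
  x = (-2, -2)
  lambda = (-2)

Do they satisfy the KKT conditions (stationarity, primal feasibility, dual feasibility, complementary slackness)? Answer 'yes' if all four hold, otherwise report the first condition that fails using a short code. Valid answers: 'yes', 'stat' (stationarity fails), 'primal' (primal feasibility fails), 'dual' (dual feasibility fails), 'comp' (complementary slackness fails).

Gradient of f: grad f(x) = Q x + c = (-4, 2)
Constraint values g_i(x) = a_i^T x - b_i:
  g_1((-2, -2)) = 0
Stationarity residual: grad f(x) + sum_i lambda_i a_i = (0, 0)
  -> stationarity OK
Primal feasibility (all g_i <= 0): OK
Dual feasibility (all lambda_i >= 0): FAILS
Complementary slackness (lambda_i * g_i(x) = 0 for all i): OK

Verdict: the first failing condition is dual_feasibility -> dual.

dual


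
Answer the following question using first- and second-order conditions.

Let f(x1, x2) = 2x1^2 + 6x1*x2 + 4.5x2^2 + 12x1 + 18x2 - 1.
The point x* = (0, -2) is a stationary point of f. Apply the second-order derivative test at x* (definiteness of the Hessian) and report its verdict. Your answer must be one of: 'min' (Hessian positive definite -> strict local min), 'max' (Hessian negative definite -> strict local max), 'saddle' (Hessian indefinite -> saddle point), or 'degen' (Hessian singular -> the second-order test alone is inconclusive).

Compute the Hessian H = grad^2 f:
  H = [[4, 6], [6, 9]]
Verify stationarity: grad f(x*) = H x* + g = (0, 0).
Eigenvalues of H: 0, 13.
H has a zero eigenvalue (singular; positive semidefinite but not definite), so H is neither positive definite, negative definite, nor indefinite. The second-order test alone is inconclusive -> degen.
(Indeed, f is constant along the null direction of H through x*, so x* is not a strict local extremum.)

degen


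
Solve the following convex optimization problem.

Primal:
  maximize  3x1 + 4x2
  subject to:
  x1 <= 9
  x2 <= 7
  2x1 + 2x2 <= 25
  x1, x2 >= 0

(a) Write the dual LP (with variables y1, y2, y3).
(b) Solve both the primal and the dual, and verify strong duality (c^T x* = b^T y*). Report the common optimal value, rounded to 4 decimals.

The standard primal-dual pair for 'max c^T x s.t. A x <= b, x >= 0' is:
  Dual:  min b^T y  s.t.  A^T y >= c,  y >= 0.

So the dual LP is:
  minimize  9y1 + 7y2 + 25y3
  subject to:
    y1 + 2y3 >= 3
    y2 + 2y3 >= 4
    y1, y2, y3 >= 0

Solving the primal: x* = (5.5, 7).
  primal value c^T x* = 44.5.
Solving the dual: y* = (0, 1, 1.5).
  dual value b^T y* = 44.5.
Strong duality: c^T x* = b^T y*. Confirmed.

44.5


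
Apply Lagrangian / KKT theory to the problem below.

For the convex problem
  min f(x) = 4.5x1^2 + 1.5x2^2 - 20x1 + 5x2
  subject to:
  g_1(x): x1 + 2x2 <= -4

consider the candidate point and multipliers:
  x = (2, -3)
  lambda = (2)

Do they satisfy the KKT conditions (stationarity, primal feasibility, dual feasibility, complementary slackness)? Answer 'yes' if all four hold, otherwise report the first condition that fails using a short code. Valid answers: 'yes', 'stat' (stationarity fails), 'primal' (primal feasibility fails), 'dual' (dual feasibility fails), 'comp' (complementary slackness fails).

Gradient of f: grad f(x) = Q x + c = (-2, -4)
Constraint values g_i(x) = a_i^T x - b_i:
  g_1((2, -3)) = 0
Stationarity residual: grad f(x) + sum_i lambda_i a_i = (0, 0)
  -> stationarity OK
Primal feasibility (all g_i <= 0): OK
Dual feasibility (all lambda_i >= 0): OK
Complementary slackness (lambda_i * g_i(x) = 0 for all i): OK

Verdict: yes, KKT holds.

yes


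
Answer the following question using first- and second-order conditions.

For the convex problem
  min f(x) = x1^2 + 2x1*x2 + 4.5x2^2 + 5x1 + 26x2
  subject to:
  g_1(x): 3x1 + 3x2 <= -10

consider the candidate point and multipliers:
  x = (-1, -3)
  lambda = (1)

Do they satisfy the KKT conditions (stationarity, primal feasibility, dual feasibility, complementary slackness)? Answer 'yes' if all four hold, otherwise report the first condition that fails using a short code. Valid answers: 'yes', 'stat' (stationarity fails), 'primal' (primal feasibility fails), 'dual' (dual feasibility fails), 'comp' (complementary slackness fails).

Gradient of f: grad f(x) = Q x + c = (-3, -3)
Constraint values g_i(x) = a_i^T x - b_i:
  g_1((-1, -3)) = -2
Stationarity residual: grad f(x) + sum_i lambda_i a_i = (0, 0)
  -> stationarity OK
Primal feasibility (all g_i <= 0): OK
Dual feasibility (all lambda_i >= 0): OK
Complementary slackness (lambda_i * g_i(x) = 0 for all i): FAILS

Verdict: the first failing condition is complementary_slackness -> comp.

comp


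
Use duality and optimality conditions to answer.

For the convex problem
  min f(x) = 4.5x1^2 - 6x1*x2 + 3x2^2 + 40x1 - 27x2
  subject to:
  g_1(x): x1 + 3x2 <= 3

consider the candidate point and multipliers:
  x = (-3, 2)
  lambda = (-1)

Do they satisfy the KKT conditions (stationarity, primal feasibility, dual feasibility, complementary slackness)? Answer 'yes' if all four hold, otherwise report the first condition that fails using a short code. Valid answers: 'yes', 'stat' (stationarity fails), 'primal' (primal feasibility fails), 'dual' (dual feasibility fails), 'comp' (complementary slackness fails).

Gradient of f: grad f(x) = Q x + c = (1, 3)
Constraint values g_i(x) = a_i^T x - b_i:
  g_1((-3, 2)) = 0
Stationarity residual: grad f(x) + sum_i lambda_i a_i = (0, 0)
  -> stationarity OK
Primal feasibility (all g_i <= 0): OK
Dual feasibility (all lambda_i >= 0): FAILS
Complementary slackness (lambda_i * g_i(x) = 0 for all i): OK

Verdict: the first failing condition is dual_feasibility -> dual.

dual


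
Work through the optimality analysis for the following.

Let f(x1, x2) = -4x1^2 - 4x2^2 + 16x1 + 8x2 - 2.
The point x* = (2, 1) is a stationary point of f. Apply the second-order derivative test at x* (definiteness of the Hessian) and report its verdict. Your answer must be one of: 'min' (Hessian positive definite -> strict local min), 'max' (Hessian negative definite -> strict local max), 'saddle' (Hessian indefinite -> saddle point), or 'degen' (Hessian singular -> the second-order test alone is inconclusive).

Compute the Hessian H = grad^2 f:
  H = [[-8, 0], [0, -8]]
Verify stationarity: grad f(x*) = H x* + g = (0, 0).
Eigenvalues of H: -8, -8.
Both eigenvalues < 0, so H is negative definite -> x* is a strict local max.

max
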